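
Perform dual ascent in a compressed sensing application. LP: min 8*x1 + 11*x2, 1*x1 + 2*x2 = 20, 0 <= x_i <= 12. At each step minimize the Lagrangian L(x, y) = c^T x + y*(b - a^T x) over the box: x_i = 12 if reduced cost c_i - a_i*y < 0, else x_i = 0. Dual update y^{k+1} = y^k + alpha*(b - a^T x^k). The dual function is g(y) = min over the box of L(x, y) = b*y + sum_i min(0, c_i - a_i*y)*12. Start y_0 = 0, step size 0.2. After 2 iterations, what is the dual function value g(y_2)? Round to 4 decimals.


Dual ascent for LP: min 8*x1 + 11*x2, 1*x1 + 2*x2 = 20, 0 <= x_i <= 12
Step 1: y^k = 0.0, reduced costs: (8.0, 11.0)
  x^k = (0.0, 0.0), subgradient = b - a^T x = 20.0
  y^{k+1} = 0.0 + 0.2*20.0 = 4.0
Step 2: y^k = 4.0, reduced costs: (4.0, 3.0)
  x^k = (0.0, 0.0), subgradient = b - a^T x = 20.0
  y^{k+1} = 4.0 + 0.2*20.0 = 8.0
Dual objective at y_2 = 8.0: reduced costs (0.0, -5.0), box minimizer x = (0.0, 12.0)
g(y_2) = b*y + (c1 - a1*y)*x1 + (c2 - a2*y)*x2 = 20*8.0 + 0.0*0.0 + (-5.0)*12.0 = 160.0 + 0.0 - 60.0 = 100.0


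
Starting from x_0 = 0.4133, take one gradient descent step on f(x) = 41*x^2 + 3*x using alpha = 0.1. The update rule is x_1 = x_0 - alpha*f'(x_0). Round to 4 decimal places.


We compute the gradient at x_0 and apply the update.
f'(x) = 82*x + 3
f'(0.4133) = 82*0.4133 + 3 = 36.8906
x_1 = 0.4133 - 0.1*36.8906 = -3.2758


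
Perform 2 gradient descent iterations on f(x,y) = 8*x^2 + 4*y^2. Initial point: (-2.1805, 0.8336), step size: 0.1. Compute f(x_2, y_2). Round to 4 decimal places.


Gradient descent on f(x,y) = 8*x^2 + 4*y^2.
Starting point: (-2.1805, 0.8336), alpha = 0.1
Step 1: grad_x = 2*8*-2.1805 = -34.888, grad_y = 2*4*0.8336 = 6.6688
  x_1 = -2.1805 - 0.1*-34.888 = 1.3083
  y_1 = 0.8336 - 0.1*6.6688 = 0.1667
Step 2: grad_x = 2*8*1.3083 = 20.9328, grad_y = 2*4*0.1667 = 1.3338
  x_2 = 1.3083 - 0.1*20.9328 = -0.785
  y_2 = 0.1667 - 0.1*1.3338 = 0.0333
f(-0.785, 0.0333) = 8*(-0.785)^2 + 4*0.0333^2 = 4.934


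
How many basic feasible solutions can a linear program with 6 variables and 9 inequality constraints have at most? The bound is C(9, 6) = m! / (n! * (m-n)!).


Each vertex corresponds to some choice of n active constraints out of m, so the number of vertices is at most C(m, n) = m! / (n!(m-n)!).
m = 9, n = 6
Numerator: 9 * 8 * 7 * 6 * 5 * 4
Denominator: 6! = 720
C(9, 6) = 84


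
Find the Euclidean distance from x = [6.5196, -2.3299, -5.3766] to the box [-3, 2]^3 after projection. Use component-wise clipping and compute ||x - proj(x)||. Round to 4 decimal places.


Project each component onto [-3, 2].
clip(6.5196) = 2.0, clip(-2.3299) = -2.3299, clip(-5.3766) = -3.0
Projection = [2.0, -2.3299, -3.0]
Squared diffs: [20.4268, 0.0, 5.6482]
Distance = sqrt(26.075) = 5.1064


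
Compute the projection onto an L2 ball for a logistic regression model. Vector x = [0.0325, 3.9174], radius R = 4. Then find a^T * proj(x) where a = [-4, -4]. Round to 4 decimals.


Step 1: Compute ||x|| (intermediates to 6 decimals).
||x|| = sqrt(0.0325^2 + 3.9174^2) = 3.917535
Step 2: Project.
Since ||x|| <= R, proj = x (no scaling needed).
proj(x) = [0.0325, 3.9174]
Step 3: Dot product.
a^T * proj(x) = -4*0.0325 - 4*3.9174 = -15.7996


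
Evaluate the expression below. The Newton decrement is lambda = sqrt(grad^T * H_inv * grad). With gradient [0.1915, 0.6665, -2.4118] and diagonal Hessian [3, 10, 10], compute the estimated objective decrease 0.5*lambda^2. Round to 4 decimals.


Step 1: H is diagonal, so H^(-1) * g = [0.0638, 0.0667, -0.2412].
Step 2: g^T H^(-1) g = sum_i g_i^2 / H_ii
  = (0.1915)^2/3 + (0.6665)^2/10 + (-2.4118)^2/10
  = 0.0122 + 0.0444 + 0.5817 = 0.6383
Step 3: Objective decrease = 0.5 * g^T H^(-1) g = 0.3192


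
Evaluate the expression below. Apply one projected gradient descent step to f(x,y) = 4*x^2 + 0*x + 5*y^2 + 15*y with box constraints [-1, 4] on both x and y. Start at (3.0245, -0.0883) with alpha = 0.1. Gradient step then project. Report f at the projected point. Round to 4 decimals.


Step 1: Compute gradient at (3.0245, -0.0883).
grad_x = 2*4*3.0245 + 0 = 24.196
grad_y = 2*5*-0.0883 + 15 = 14.117
Step 2: Gradient step.
x_raw = 3.0245 - 0.1*24.196 = 0.6049
y_raw = -0.0883 - 0.1*14.117 = -1.5
Step 3: Project onto [-1, 4].
x_proj = clip(0.6049) = 0.6049
y_proj = clip(-1.5) = -1.0
Step 4: Evaluate f.
f(0.6049, -1.0) = -8.5364


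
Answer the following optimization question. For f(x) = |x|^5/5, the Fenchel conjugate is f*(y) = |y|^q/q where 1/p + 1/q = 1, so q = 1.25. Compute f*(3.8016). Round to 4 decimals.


The conjugate exponent q satisfies 1/p + 1/q = 1.
p = 5, so q = 5/(5 - 1) = 1.25
|y|^q = 3.8016^1.25 = 5.3083
f*(3.8016) = 5.3083 / 1.25 = 4.2467


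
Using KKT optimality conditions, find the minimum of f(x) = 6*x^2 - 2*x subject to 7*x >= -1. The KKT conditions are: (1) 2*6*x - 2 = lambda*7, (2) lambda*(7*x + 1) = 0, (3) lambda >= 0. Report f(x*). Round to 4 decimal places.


Step 1: Try lambda = 0 (constraint inactive).
Stationarity: 2*6*x - 2 = 0
x* = 2/(2*6) = 1/6 = 0.1667 (rounded; the exact value 1/6 is used below)
Check constraint: 7*0.1667 = 1.1669 >= -1 -- satisfied.
Step 2: Compute optimal value.
f(x*) = 6*(1/6)^2 - 2*(1/6) = -0.1667


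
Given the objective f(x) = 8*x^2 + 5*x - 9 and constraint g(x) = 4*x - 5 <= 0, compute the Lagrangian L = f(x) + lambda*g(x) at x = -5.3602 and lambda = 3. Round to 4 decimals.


Step 1: Evaluate f(x).
f(-5.3602) = 8*(-5.3602)^2 + 5*(-5.3602) - 9 = 194.053
Step 2: Evaluate g(x).
g(-5.3602) = 4*-5.3602 - 5 = -26.4408
Step 3: Compute Lagrangian.
L = 194.053 + 3*-26.4408 = 114.7306


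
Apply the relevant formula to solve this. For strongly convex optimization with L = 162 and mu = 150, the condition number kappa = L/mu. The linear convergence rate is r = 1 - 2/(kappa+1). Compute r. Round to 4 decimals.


Step 1: Compute the condition number.
kappa = L/mu = 162/150 = 1.08
Step 2: Compute the convergence rate.
r = 1 - 2/(kappa + 1) = 1 - 2*mu/(L + mu) = (L - mu)/(L + mu) = 12/312 = 0.0385


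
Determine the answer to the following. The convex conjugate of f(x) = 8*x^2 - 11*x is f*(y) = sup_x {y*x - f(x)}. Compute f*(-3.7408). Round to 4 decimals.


f*(y) = sup_x {y*x - a*x^2 - b*x} = sup_x {(y-b)*x - a*x^2}
FOC: (y - b) - 2a*x = 0 => x* = (y - b)/(2a)
x* = (-3.7408 + 11)/(2*8) = 0.4537
f*(-3.7408) = (y-b)^2/(4a) = (-3.7408 + 11)^2/(4*8)
= 52.696/32 = 1.6467


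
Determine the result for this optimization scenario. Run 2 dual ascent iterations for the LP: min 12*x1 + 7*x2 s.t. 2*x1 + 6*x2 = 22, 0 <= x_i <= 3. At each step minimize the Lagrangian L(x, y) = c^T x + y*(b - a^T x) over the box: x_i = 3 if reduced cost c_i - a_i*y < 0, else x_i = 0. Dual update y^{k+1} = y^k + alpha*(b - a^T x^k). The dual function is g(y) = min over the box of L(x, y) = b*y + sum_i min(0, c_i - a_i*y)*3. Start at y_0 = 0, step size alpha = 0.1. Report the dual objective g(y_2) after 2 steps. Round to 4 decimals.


Dual ascent for LP: min 12*x1 + 7*x2, 2*x1 + 6*x2 = 22, 0 <= x_i <= 3
Step 1: y^k = 0.0, reduced costs: (12.0, 7.0)
  x^k = (0.0, 0.0), subgradient = b - a^T x = 22.0
  y^{k+1} = 0.0 + 0.1*22.0 = 2.2
Step 2: y^k = 2.2, reduced costs: (7.6, -6.2)
  x^k = (0.0, 3.0), subgradient = b - a^T x = 4.0
  y^{k+1} = 2.2 + 0.1*4.0 = 2.6
Dual objective at y_2 = 2.6: reduced costs (6.8, -8.6), box minimizer x = (0.0, 3.0)
g(y_2) = b*y + (c1 - a1*y)*x1 + (c2 - a2*y)*x2 = 22*2.6 + 6.8*0.0 + (-8.6)*3.0 = 57.2 + 0.0 - 25.8 = 31.4


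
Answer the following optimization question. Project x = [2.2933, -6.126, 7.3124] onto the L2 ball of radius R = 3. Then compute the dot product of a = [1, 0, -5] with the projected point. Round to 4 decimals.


Step 1: Compute ||x|| (intermediates to 6 decimals).
||x|| = sqrt(2.2933^2 + (-6.126)^2 + 7.3124^2) = 9.811131
Step 2: Project.
Since ||x|| > R, scale = R/||x|| = 3/9.811131 = 0.305775, proj(x) = scale * x
proj(x) = [0.701234, -1.873178, 2.235949]
Step 3: Dot product.
a^T * proj(x) = 1*0.701234 + 0*(-1.873178) - 5*2.235949 = -10.4785


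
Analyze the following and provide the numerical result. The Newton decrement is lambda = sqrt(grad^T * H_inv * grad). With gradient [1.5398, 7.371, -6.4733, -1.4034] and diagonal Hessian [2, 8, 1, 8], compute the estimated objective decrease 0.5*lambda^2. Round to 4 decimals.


Step 1: H is diagonal, so H^(-1) * g = [0.7699, 0.9214, -6.4733, -0.1754].
Step 2: g^T H^(-1) g = sum_i g_i^2 / H_ii
  = (1.5398)^2/2 + (7.371)^2/8 + (-6.4733)^2/1 + (-1.4034)^2/8
  = 1.1855 + 6.7915 + 41.9036 + 0.2462 = 50.1268
Step 3: Objective decrease = 0.5 * g^T H^(-1) g = 25.0634


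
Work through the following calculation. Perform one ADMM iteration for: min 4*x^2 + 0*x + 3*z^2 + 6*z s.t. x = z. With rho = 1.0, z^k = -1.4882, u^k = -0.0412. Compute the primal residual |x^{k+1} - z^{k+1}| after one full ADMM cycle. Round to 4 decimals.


ADMM iteration with rho = 1.0, z^k = -1.4882, u^k = -0.0412
Step 1: x-update.
Minimize 4*x^2 + 0*x + (1.0/2)*(x + 1.4882 - 0.0412)^2
FOC: (2*4 + 1.0)*x = 0 + 1.0*(-1.4882 + 0.0412)
x^{k+1} = -0.1608
Step 2: z-update.
Minimize 3*z^2 + 6*z + (1.0/2)*(-0.1608 - z - 0.0412)^2
FOC: (2*3 + 1.0)*z = -6 + 1.0*(-0.1608 - 0.0412)
z^{k+1} = -0.886
Step 3: u-update.
u^{k+1} = -0.0412 - 0.1608 + 0.886 = 0.684
Step 4: Primal residual = |-0.1608 + 0.886| = 0.7252


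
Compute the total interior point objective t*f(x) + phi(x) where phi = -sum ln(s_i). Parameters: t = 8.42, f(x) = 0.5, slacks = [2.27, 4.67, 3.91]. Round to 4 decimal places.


Step 1: Compute log-barrier.
ln values: [0.8198, 1.5412, 1.3635]
phi = -(0.8198 + 1.5412 + 1.3635) = -3.7245
Step 2: Compute augmented objective.
t*f(x) = 8.42*0.5 = 4.21
Total = 4.21 - 3.7245 = 0.4855


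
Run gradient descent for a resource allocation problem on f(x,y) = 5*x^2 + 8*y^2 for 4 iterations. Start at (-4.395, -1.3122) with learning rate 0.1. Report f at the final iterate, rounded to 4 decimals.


Gradient descent on f(x,y) = 5*x^2 + 8*y^2.
Starting point: (-4.395, -1.3122), alpha = 0.1
Step 1: grad_x = 2*5*-4.395 = -43.95, grad_y = 2*8*-1.3122 = -20.9952
  x_1 = -4.395 - 0.1*-43.95 = 0.0
  y_1 = -1.3122 - 0.1*-20.9952 = 0.7873
Step 2: grad_x = 2*5*0.0 = 0.0, grad_y = 2*8*0.7873 = 12.5971
  x_2 = 0.0 - 0.1*0.0 = 0.0
  y_2 = 0.7873 - 0.1*12.5971 = -0.4724
Step 3: grad_x = 2*5*0.0 = 0.0, grad_y = 2*8*-0.4724 = -7.5583
  x_3 = 0.0 - 0.1*0.0 = 0.0
  y_3 = -0.4724 - 0.1*-7.5583 = 0.2834
Step 4: grad_x = 2*5*0.0 = 0.0, grad_y = 2*8*0.2834 = 4.535
  x_4 = 0.0 - 0.1*0.0 = 0.0
  y_4 = 0.2834 - 0.1*4.535 = -0.1701
f(0.0, -0.1701) = 5*0.0^2 + 8*(-0.1701)^2 = 0.2314


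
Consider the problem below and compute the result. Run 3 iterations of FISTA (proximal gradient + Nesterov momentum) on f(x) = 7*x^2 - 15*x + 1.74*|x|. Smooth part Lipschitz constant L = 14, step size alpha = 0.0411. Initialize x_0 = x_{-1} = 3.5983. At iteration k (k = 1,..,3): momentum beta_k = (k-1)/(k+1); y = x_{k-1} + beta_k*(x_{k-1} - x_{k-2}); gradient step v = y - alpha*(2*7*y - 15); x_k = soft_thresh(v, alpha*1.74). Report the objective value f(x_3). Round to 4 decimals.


FISTA on f(x) = 7*x^2 - 15*x + 1.74*|x|
L = 14, alpha = 0.0411
Iteration 1: beta = 0.0, y = 3.5983 + 0.0*(3.5983 - 3.5983) = 3.5983
  grad(y) = 35.3762, v = y - alpha*grad = 2.1443
  prox(v) = soft_thresh(2.1443, 0.0715) = 2.0728
Iteration 2: beta = 0.3333, y = 2.0728 + 0.3333*(2.0728 - 3.5983) = 1.5643
  grad(y) = 6.9007, v = y - alpha*grad = 1.2807
  prox(v) = soft_thresh(1.2807, 0.0715) = 1.2092
Iteration 3: beta = 0.5, y = 1.2092 + 0.5*(1.2092 - 2.0728) = 0.7774
  grad(y) = -4.1165, v = y - alpha*grad = 0.9466
  prox(v) = soft_thresh(0.9466, 0.0715) = 0.8751
f(x_3) = 7*0.8751^2 - 15*0.8751 + 1.74*|0.8751| = -6.2432


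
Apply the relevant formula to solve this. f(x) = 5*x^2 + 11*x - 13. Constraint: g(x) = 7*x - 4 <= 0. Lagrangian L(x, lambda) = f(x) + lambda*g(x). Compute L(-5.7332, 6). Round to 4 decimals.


Step 1: Evaluate f(x).
f(-5.7332) = 5*(-5.7332)^2 + 11*(-5.7332) - 13 = 88.2827
Step 2: Evaluate g(x).
g(-5.7332) = 7*-5.7332 - 4 = -44.1324
Step 3: Compute Lagrangian.
L = 88.2827 + 6*-44.1324 = -176.5117


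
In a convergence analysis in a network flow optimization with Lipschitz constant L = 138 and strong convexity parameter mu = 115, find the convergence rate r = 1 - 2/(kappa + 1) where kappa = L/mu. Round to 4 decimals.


Step 1: Compute the condition number.
kappa = L/mu = 138/115 = 1.2
Step 2: Compute the convergence rate.
r = 1 - 2/(kappa + 1) = 1 - 2*mu/(L + mu) = (L - mu)/(L + mu) = 23/253 = 0.0909


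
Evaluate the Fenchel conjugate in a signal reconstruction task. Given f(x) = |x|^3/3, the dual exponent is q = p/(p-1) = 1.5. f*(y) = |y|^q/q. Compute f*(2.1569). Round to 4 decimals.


The conjugate exponent q satisfies 1/p + 1/q = 1.
p = 3, so q = 3/(3 - 1) = 1.5
|y|^q = 2.1569^1.5 = 3.1677
f*(2.1569) = 3.1677 / 1.5 = 2.1118


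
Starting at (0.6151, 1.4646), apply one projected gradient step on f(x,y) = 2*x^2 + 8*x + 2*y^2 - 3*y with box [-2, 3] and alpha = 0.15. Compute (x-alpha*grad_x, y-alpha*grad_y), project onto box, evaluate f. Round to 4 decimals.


Step 1: Compute gradient at (0.6151, 1.4646).
grad_x = 2*2*0.6151 + 8 = 10.4604
grad_y = 2*2*1.4646 - 3 = 2.8584
Step 2: Gradient step.
x_raw = 0.6151 - 0.15*10.4604 = -0.954
y_raw = 1.4646 - 0.15*2.8584 = 1.0358
Step 3: Project onto [-2, 3].
x_proj = clip(-0.954) = -0.954
y_proj = clip(1.0358) = 1.0358
Step 4: Evaluate f.
f(-0.954, 1.0358) = -6.7732


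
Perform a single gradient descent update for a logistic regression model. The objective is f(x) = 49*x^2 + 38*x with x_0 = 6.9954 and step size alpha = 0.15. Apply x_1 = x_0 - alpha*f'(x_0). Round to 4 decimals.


We compute the gradient at x_0 and apply the update.
f'(x) = 98*x + 38
f'(6.9954) = 98*6.9954 + 38 = 723.5492
x_1 = 6.9954 - 0.15*723.5492 = -101.537


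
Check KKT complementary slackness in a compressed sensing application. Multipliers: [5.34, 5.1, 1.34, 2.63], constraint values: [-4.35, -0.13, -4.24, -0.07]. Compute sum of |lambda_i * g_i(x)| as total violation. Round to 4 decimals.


KKT complementary slackness check:
lambda_1 * g_1 = 5.34 * -4.35 = -23.229
lambda_2 * g_2 = 5.1 * -0.13 = -0.663
lambda_3 * g_3 = 1.34 * -4.24 = -5.6816
lambda_4 * g_4 = 2.63 * -0.07 = -0.1841
Total violation = 23.229 + 0.663 + 5.6816 + 0.1841 = 29.7577


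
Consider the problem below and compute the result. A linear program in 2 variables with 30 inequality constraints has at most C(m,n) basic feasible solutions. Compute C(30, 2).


Each vertex corresponds to some choice of n active constraints out of m, so the number of vertices is at most C(m, n) = m! / (n!(m-n)!).
m = 30, n = 2
Numerator: 30 * 29
Denominator: 2! = 2
C(30, 2) = 435


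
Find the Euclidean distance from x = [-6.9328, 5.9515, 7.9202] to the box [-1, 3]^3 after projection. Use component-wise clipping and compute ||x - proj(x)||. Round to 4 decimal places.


Project each component onto [-1, 3].
clip(-6.9328) = -1.0, clip(5.9515) = 3.0, clip(7.9202) = 3.0
Projection = [-1.0, 3.0, 3.0]
Squared diffs: [35.1981, 8.7114, 24.2084]
Distance = sqrt(68.1179) = 8.2534


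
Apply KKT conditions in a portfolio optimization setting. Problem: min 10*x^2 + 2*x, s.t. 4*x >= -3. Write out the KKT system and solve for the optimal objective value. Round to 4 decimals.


Step 1: Try lambda = 0 (constraint inactive).
Stationarity: 2*10*x + 2 = 0
x* = -2/(2*10) = -0.1
Check constraint: 4*-0.1 = -0.4 >= -3 -- satisfied.
Step 2: Compute optimal value.
f(x*) = 10*(-0.1)^2 + 2*(-0.1) = -0.1


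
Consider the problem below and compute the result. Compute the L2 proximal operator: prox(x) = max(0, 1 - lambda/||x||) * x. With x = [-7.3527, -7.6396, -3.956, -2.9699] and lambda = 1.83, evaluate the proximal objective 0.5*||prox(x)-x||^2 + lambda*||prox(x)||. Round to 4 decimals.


Step 1: Compute ||x||.
||x|| = 11.7003
Step 2: Compute scaling factor.
scale = max(0, 1 - 1.83/11.7003) = 0.8436
Step 3: prox(x) = [-6.2027, -6.4447, -3.3373, -2.5054]
||prox(x)|| = 9.8703
Step 4: Proximal objective.
0.5*||prox-x||^2 = 1.6745
lambda*||prox|| = 18.0626
Total = 19.737


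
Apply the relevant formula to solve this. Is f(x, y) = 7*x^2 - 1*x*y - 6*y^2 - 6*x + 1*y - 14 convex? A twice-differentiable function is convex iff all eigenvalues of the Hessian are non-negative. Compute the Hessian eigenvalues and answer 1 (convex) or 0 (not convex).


The Hessian of f(x,y) = 7*x^2 - 1*x*y - 6*y^2 - 6*x + 1*y - 14 is:
H = [[14, -1], [-1, -12]]
Trace = 14 - 12 = 2
Determinant = 14*-12 - (-1)^2 = -169
Discriminant = (2)^2 - 4*-169 = 680.0
Eigenvalues: lambda_1 = -12.0384, lambda_2 = 14.0384
The function is not convex.

0


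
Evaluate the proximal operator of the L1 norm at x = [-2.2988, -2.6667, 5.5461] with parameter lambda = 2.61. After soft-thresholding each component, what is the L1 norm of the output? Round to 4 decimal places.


Soft-thresholding with lambda = 2.61:
prox(-2.2988) = sign(-2.2988)*max(|-2.2988| - 2.61, 0) = 0.0
prox(-2.6667) = sign(-2.6667)*max(|-2.6667| - 2.61, 0) = -0.0567
prox(5.5461) = sign(5.5461)*max(|5.5461| - 2.61, 0) = 2.9361
prox(x) = [0.0, -0.0567, 2.9361]
||prox(x)||_1 = 0.0 + 0.0567 + 2.9361 = 2.9928


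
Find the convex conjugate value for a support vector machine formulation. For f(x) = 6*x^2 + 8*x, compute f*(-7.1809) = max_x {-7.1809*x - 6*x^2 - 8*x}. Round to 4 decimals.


f*(y) = sup_x {y*x - a*x^2 - b*x} = sup_x {(y-b)*x - a*x^2}
FOC: (y - b) - 2a*x = 0 => x* = (y - b)/(2a)
x* = (-7.1809 - 8)/(2*6) = -1.2651
f*(-7.1809) = (y-b)^2/(4a) = (-7.1809 - 8)^2/(4*6)
= 230.4597/24 = 9.6025


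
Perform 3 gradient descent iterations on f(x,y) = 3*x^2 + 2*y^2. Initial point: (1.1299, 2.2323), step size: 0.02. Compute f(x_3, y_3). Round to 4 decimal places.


Gradient descent on f(x,y) = 3*x^2 + 2*y^2.
Starting point: (1.1299, 2.2323), alpha = 0.02
Step 1: grad_x = 2*3*1.1299 = 6.7794, grad_y = 2*2*2.2323 = 8.9292
  x_1 = 1.1299 - 0.02*6.7794 = 0.9943
  y_1 = 2.2323 - 0.02*8.9292 = 2.0537
Step 2: grad_x = 2*3*0.9943 = 5.9659, grad_y = 2*2*2.0537 = 8.2149
  x_2 = 0.9943 - 0.02*5.9659 = 0.875
  y_2 = 2.0537 - 0.02*8.2149 = 1.8894
Step 3: grad_x = 2*3*0.875 = 5.25, grad_y = 2*2*1.8894 = 7.5577
  x_3 = 0.875 - 0.02*5.25 = 0.77
  y_3 = 1.8894 - 0.02*7.5577 = 1.7383
f(0.77, 1.7383) = 3*0.77^2 + 2*1.7383^2 = 7.8218


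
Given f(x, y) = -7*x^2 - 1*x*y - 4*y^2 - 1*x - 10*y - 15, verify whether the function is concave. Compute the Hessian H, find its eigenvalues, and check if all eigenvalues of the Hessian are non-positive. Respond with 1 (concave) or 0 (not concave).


The Hessian of f(x,y) = -7*x^2 - 1*x*y - 4*y^2 - 1*x - 10*y - 15 is:
H = [[-14, -1], [-1, -8]]
Trace = -14 - 8 = -22
Determinant = -14*-8 - (-1)^2 = 111
Discriminant = (-22)^2 - 4*111 = 40.0
Eigenvalues: lambda_1 = -14.1623, lambda_2 = -7.8377
The function is concave.

1


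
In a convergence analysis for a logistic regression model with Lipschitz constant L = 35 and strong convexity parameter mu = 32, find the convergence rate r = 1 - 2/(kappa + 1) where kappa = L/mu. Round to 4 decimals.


Step 1: Compute the condition number.
kappa = L/mu = 35/32 = 1.0938
Step 2: Compute the convergence rate.
r = 1 - 2/(kappa + 1) = 1 - 2*mu/(L + mu) = (L - mu)/(L + mu) = 3/67 = 0.0448


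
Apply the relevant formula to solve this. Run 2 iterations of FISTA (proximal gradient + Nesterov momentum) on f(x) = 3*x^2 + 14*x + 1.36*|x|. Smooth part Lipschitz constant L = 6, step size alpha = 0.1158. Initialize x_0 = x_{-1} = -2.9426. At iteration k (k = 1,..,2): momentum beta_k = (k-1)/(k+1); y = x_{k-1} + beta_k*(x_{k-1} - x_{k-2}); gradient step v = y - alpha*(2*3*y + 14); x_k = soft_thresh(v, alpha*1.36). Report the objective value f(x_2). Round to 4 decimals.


FISTA on f(x) = 3*x^2 + 14*x + 1.36*|x|
L = 6, alpha = 0.1158
Iteration 1: beta = 0.0, y = -2.9426 + 0.0*(-2.9426 + 2.9426) = -2.9426
  grad(y) = -3.6556, v = y - alpha*grad = -2.5193
  prox(v) = soft_thresh(-2.5193, 0.1575) = -2.3618
Iteration 2: beta = 0.3333, y = -2.3618 + 0.3333*(-2.3618 + 2.9426) = -2.1682
  grad(y) = 0.9909, v = y - alpha*grad = -2.2829
  prox(v) = soft_thresh(-2.2829, 0.1575) = -2.1254
f(x_2) = 3*(-2.1254)^2 + 14*(-2.1254) + 1.36*|-2.1254| = -13.3131


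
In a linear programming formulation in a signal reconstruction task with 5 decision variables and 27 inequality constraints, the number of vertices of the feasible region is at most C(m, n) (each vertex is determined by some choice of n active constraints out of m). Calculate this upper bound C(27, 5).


Each vertex corresponds to some choice of n active constraints out of m, so the number of vertices is at most C(m, n) = m! / (n!(m-n)!).
m = 27, n = 5
Numerator: 27 * 26 * 25 * 24 * 23
Denominator: 5! = 120
C(27, 5) = 80730


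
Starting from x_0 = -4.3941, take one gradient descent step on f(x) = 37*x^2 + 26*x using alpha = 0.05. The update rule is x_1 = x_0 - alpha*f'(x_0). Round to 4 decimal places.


We compute the gradient at x_0 and apply the update.
f'(x) = 74*x + 26
f'(-4.3941) = 74*-4.3941 + 26 = -299.1634
x_1 = -4.3941 - 0.05*-299.1634 = 10.5641


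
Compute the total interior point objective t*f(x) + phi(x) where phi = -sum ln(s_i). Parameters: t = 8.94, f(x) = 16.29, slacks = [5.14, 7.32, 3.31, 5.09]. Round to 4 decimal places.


Step 1: Compute log-barrier.
ln values: [1.6371, 1.9906, 1.1969, 1.6273]
phi = -(1.6371 + 1.9906 + 1.1969 + 1.6273) = -6.4519
Step 2: Compute augmented objective.
t*f(x) = 8.94*16.29 = 145.6326
Total = 145.6326 - 6.4519 = 139.1807


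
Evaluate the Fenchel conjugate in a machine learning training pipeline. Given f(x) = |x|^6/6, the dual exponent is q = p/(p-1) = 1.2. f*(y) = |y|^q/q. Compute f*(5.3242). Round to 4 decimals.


The conjugate exponent q satisfies 1/p + 1/q = 1.
p = 6, so q = 6/(6 - 1) = 1.2
|y|^q = 5.3242^1.2 = 7.4388
f*(5.3242) = 7.4388 / 1.2 = 6.199


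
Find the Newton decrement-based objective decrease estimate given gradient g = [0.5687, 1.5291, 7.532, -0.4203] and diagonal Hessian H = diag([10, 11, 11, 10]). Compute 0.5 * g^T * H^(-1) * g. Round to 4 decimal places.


Step 1: H is diagonal, so H^(-1) * g = [0.0569, 0.139, 0.6847, -0.042].
Step 2: g^T H^(-1) g = sum_i g_i^2 / H_ii
  = (0.5687)^2/10 + (1.5291)^2/11 + (7.532)^2/11 + (-0.4203)^2/10
  = 0.0323 + 0.2126 + 5.1574 + 0.0177 = 5.4199
Step 3: Objective decrease = 0.5 * g^T H^(-1) g = 2.71


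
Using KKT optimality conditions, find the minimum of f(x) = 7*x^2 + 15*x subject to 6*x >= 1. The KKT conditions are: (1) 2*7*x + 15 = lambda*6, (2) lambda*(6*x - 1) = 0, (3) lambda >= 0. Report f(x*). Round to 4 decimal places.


Step 1: Try lambda = 0 (constraint inactive).
x_unc = -15/(2*7) = -1.0714
Check: 6*-1.0714 = -6.4284 < 1 -- violated!
Step 2: Constraint must be active: 6*x = 1
x* = 1/6 = 0.1667 (rounded; the exact value 1/6 is used below)
lambda = (2*7*(1/6) + 15)/6 = 2.8889
Step 3: Compute optimal value.
f(x*) = 7*(1/6)^2 + 15*(1/6) = 2.6944


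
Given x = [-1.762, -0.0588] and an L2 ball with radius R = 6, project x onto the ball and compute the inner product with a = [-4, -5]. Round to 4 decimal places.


Step 1: Compute ||x|| (intermediates to 6 decimals).
||x|| = sqrt((-1.762)^2 + (-0.0588)^2) = 1.762981
Step 2: Project.
Since ||x|| <= R, proj = x (no scaling needed).
proj(x) = [-1.762, -0.0588]
Step 3: Dot product.
a^T * proj(x) = -4*(-1.762) - 5*(-0.0588) = 7.342


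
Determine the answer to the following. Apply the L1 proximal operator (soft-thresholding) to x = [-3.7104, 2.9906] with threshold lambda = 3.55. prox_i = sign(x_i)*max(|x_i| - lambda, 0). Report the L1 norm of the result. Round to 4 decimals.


Soft-thresholding with lambda = 3.55:
prox(-3.7104) = sign(-3.7104)*max(|-3.7104| - 3.55, 0) = -0.1604
prox(2.9906) = sign(2.9906)*max(|2.9906| - 3.55, 0) = 0.0
prox(x) = [-0.1604, 0.0]
||prox(x)||_1 = 0.1604 + 0.0 = 0.1604


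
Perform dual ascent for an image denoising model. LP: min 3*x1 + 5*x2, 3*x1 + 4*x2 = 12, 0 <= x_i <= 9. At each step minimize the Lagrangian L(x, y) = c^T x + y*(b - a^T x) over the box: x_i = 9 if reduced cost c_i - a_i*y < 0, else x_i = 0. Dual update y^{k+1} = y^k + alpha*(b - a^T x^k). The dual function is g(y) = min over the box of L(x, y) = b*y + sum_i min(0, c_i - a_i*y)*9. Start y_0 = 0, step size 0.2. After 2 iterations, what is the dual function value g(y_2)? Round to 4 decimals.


Dual ascent for LP: min 3*x1 + 5*x2, 3*x1 + 4*x2 = 12, 0 <= x_i <= 9
Step 1: y^k = 0.0, reduced costs: (3.0, 5.0)
  x^k = (0.0, 0.0), subgradient = b - a^T x = 12.0
  y^{k+1} = 0.0 + 0.2*12.0 = 2.4
Step 2: y^k = 2.4, reduced costs: (-4.2, -4.6)
  x^k = (9.0, 9.0), subgradient = b - a^T x = -51.0
  y^{k+1} = 2.4 + 0.2*-51.0 = -7.8
Dual objective at y_2 = -7.8: reduced costs (26.4, 36.2), box minimizer x = (0.0, 0.0)
g(y_2) = b*y + (c1 - a1*y)*x1 + (c2 - a2*y)*x2 = 12*(-7.8) + 26.4*0.0 + 36.2*0.0 = -93.6 + 0.0 + 0.0 = -93.6


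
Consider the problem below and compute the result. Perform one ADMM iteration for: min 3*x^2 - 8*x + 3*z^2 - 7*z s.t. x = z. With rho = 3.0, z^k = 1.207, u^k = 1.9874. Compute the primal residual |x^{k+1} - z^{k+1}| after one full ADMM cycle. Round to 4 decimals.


ADMM iteration with rho = 3.0, z^k = 1.207, u^k = 1.9874
Step 1: x-update.
Minimize 3*x^2 - 8*x + (3.0/2)*(x - 1.207 + 1.9874)^2
FOC: (2*3 + 3.0)*x = 8 + 3.0*(1.207 - 1.9874)
x^{k+1} = 0.6288
Step 2: z-update.
Minimize 3*z^2 - 7*z + (3.0/2)*(0.6288 - z + 1.9874)^2
FOC: (2*3 + 3.0)*z = 7 + 3.0*(0.6288 + 1.9874)
z^{k+1} = 1.6498
Step 3: u-update.
u^{k+1} = 1.9874 + 0.6288 - 1.6498 = 0.9663
Step 4: Primal residual = |0.6288 - 1.6498| = 1.0211


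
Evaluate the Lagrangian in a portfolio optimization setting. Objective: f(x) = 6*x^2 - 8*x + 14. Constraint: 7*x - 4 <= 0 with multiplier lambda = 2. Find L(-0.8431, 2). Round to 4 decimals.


Step 1: Evaluate f(x).
f(-0.8431) = 6*(-0.8431)^2 - 8*(-0.8431) + 14 = 25.0097
Step 2: Evaluate g(x).
g(-0.8431) = 7*-0.8431 - 4 = -9.9017
Step 3: Compute Lagrangian.
L = 25.0097 + 2*-9.9017 = 5.2063


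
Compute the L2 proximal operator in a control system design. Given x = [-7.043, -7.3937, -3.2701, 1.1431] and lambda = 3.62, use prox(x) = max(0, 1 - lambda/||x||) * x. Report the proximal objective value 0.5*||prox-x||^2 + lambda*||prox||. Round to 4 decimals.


Step 1: Compute ||x||.
||x|| = 10.7829
Step 2: Compute scaling factor.
scale = max(0, 1 - 3.62/10.7829) = 0.6643
Step 3: prox(x) = [-4.6785, -4.9115, -2.1723, 0.7593]
||prox(x)|| = 7.1629
Step 4: Proximal objective.
0.5*||prox-x||^2 = 6.5522
lambda*||prox|| = 25.9297
Total = 32.4819


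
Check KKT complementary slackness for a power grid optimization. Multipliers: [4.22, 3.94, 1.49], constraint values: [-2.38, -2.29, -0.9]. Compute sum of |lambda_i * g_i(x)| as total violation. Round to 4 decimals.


KKT complementary slackness check:
lambda_1 * g_1 = 4.22 * -2.38 = -10.0436
lambda_2 * g_2 = 3.94 * -2.29 = -9.0226
lambda_3 * g_3 = 1.49 * -0.9 = -1.341
Total violation = 10.0436 + 9.0226 + 1.341 = 20.4072


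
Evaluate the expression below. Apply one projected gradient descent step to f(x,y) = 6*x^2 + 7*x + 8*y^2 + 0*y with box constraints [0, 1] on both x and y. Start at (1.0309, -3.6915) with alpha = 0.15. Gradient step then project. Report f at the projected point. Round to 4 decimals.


Step 1: Compute gradient at (1.0309, -3.6915).
grad_x = 2*6*1.0309 + 7 = 19.3708
grad_y = 2*8*-3.6915 + 0 = -59.064
Step 2: Gradient step.
x_raw = 1.0309 - 0.15*19.3708 = -1.8747
y_raw = -3.6915 - 0.15*-59.064 = 5.1681
Step 3: Project onto [0, 1].
x_proj = clip(-1.8747) = 0.0
y_proj = clip(5.1681) = 1.0
Step 4: Evaluate f.
f(0.0, 1.0) = 8.0


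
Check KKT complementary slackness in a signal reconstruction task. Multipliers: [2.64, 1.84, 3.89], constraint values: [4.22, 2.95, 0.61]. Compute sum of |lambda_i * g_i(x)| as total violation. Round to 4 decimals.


KKT complementary slackness check:
lambda_1 * g_1 = 2.64 * 4.22 = 11.1408
lambda_2 * g_2 = 1.84 * 2.95 = 5.428
lambda_3 * g_3 = 3.89 * 0.61 = 2.3729
Total violation = 11.1408 + 5.428 + 2.3729 = 18.9417


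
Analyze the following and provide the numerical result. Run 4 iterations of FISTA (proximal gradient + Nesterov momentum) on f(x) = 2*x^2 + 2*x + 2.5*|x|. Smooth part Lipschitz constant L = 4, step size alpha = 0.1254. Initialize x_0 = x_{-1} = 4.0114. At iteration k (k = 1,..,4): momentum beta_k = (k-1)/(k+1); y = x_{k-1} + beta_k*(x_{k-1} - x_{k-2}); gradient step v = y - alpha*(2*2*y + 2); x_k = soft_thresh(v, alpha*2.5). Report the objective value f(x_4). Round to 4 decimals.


FISTA on f(x) = 2*x^2 + 2*x + 2.5*|x|
L = 4, alpha = 0.1254
Iteration 1: beta = 0.0, y = 4.0114 + 0.0*(4.0114 - 4.0114) = 4.0114
  grad(y) = 18.0456, v = y - alpha*grad = 1.7485
  prox(v) = soft_thresh(1.7485, 0.3135) = 1.435
Iteration 2: beta = 0.3333, y = 1.435 + 0.3333*(1.435 - 4.0114) = 0.5762
  grad(y) = 4.3047, v = y - alpha*grad = 0.0364
  prox(v) = soft_thresh(0.0364, 0.3135) = 0.0
Iteration 3: beta = 0.5, y = 0.0 + 0.5*(0.0 - 1.435) = -0.7175
  grad(y) = -0.87, v = y - alpha*grad = -0.6084
  prox(v) = soft_thresh(-0.6084, 0.3135) = -0.2949
Iteration 4: beta = 0.6, y = -0.2949 + 0.6*(-0.2949 - 0.0) = -0.4718
  grad(y) = 0.1127, v = y - alpha*grad = -0.486
  prox(v) = soft_thresh(-0.486, 0.3135) = -0.1725
f(x_4) = 2*(-0.1725)^2 + 2*(-0.1725) + 2.5*|-0.1725| = 0.1457


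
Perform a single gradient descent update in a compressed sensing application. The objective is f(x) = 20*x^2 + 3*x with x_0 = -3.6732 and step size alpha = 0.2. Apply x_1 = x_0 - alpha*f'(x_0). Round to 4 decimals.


We compute the gradient at x_0 and apply the update.
f'(x) = 40*x + 3
f'(-3.6732) = 40*-3.6732 + 3 = -143.928
x_1 = -3.6732 - 0.2*-143.928 = 25.1124


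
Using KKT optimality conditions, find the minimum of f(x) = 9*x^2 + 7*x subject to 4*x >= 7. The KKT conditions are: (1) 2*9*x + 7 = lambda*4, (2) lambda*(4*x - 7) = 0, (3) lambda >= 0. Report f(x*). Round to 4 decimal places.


Step 1: Try lambda = 0 (constraint inactive).
x_unc = -7/(2*9) = -0.3889
Check: 4*-0.3889 = -1.5556 < 7 -- violated!
Step 2: Constraint must be active: 4*x = 7
x* = 7/4 = 1.75
lambda = (2*9*1.75 + 7)/4 = 9.625
Step 3: Compute optimal value.
f(x*) = 9*1.75^2 + 7*1.75 = 39.8125


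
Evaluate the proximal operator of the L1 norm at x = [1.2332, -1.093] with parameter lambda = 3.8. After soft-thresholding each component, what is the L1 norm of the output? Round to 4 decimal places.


Soft-thresholding with lambda = 3.8:
prox(1.2332) = sign(1.2332)*max(|1.2332| - 3.8, 0) = 0.0
prox(-1.093) = sign(-1.093)*max(|-1.093| - 3.8, 0) = 0.0
prox(x) = [0.0, 0.0]
||prox(x)||_1 = 0.0 + 0.0 = 0.0


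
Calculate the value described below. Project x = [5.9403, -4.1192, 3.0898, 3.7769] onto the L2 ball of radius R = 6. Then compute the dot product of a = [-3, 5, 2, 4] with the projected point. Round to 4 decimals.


Step 1: Compute ||x|| (intermediates to 6 decimals).
||x|| = sqrt(5.9403^2 + (-4.1192)^2 + 3.0898^2 + 3.7769^2) = 8.721629
Step 2: Project.
Since ||x|| > R, scale = R/||x|| = 6/8.721629 = 0.687945, proj(x) = scale * x
proj(x) = [4.0866, -2.833783, 2.125612, 2.598299]
Step 3: Dot product.
a^T * proj(x) = -3*4.0866 + 5*(-2.833783) + 2*2.125612 + 4*2.598299 = -11.7843


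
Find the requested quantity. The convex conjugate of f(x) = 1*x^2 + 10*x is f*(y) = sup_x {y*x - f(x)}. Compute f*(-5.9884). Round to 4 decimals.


f*(y) = sup_x {y*x - a*x^2 - b*x} = sup_x {(y-b)*x - a*x^2}
FOC: (y - b) - 2a*x = 0 => x* = (y - b)/(2a)
x* = (-5.9884 - 10)/(2*1) = -7.9942
f*(-5.9884) = (y-b)^2/(4a) = (-5.9884 - 10)^2/(4*1)
= 255.6289/4 = 63.9072


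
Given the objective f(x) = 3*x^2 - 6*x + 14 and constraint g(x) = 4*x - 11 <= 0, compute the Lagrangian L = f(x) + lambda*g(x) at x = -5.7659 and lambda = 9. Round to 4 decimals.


Step 1: Evaluate f(x).
f(-5.7659) = 3*(-5.7659)^2 - 6*(-5.7659) + 14 = 148.3322
Step 2: Evaluate g(x).
g(-5.7659) = 4*-5.7659 - 11 = -34.0636
Step 3: Compute Lagrangian.
L = 148.3322 + 9*-34.0636 = -158.2402


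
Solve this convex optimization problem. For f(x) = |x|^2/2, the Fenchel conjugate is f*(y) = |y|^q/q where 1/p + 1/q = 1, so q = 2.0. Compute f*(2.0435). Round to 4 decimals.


The conjugate exponent q satisfies 1/p + 1/q = 1.
p = 2, so q = 2/(2 - 1) = 2.0
|y|^q = 2.0435^2.0 = 4.1759
f*(2.0435) = 4.1759 / 2.0 = 2.0879


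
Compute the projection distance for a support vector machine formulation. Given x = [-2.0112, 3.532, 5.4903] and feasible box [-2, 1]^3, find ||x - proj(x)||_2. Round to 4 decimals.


Project each component onto [-2, 1].
clip(-2.0112) = -2.0, clip(3.532) = 1.0, clip(5.4903) = 1.0
Projection = [-2.0, 1.0, 1.0]
Squared diffs: [0.0001, 6.411, 20.1628]
Distance = sqrt(26.5739) = 5.155


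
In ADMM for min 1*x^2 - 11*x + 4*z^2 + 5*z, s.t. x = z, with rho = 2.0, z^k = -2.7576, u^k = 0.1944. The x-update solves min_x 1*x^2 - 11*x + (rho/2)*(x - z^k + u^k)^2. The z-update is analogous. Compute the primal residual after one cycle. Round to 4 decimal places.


ADMM iteration with rho = 2.0, z^k = -2.7576, u^k = 0.1944
Step 1: x-update.
Minimize 1*x^2 - 11*x + (2.0/2)*(x + 2.7576 + 0.1944)^2
FOC: (2*1 + 2.0)*x = 11 + 2.0*(-2.7576 - 0.1944)
x^{k+1} = 1.274
Step 2: z-update.
Minimize 4*z^2 + 5*z + (2.0/2)*(1.274 - z + 0.1944)^2
FOC: (2*4 + 2.0)*z = -5 + 2.0*(1.274 + 0.1944)
z^{k+1} = -0.2063
Step 3: u-update.
u^{k+1} = 0.1944 + 1.274 + 0.2063 = 1.6747
Step 4: Primal residual = |1.274 + 0.2063| = 1.4803


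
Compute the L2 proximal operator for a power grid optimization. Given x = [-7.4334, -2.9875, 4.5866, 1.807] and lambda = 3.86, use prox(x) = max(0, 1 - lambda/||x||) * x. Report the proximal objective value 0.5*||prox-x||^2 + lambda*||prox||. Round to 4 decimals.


Step 1: Compute ||x||.
||x|| = 9.4065
Step 2: Compute scaling factor.
scale = max(0, 1 - 3.86/9.4065) = 0.5896
Step 3: prox(x) = [-4.3831, -1.7616, 2.7045, 1.0655]
||prox(x)|| = 5.5465
Step 4: Proximal objective.
0.5*||prox-x||^2 = 7.4498
lambda*||prox|| = 21.4095
Total = 28.8594


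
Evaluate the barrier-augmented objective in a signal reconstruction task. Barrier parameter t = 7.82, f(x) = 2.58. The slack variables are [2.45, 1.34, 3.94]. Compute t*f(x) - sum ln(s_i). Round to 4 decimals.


Step 1: Compute log-barrier.
ln values: [0.8961, 0.2927, 1.3712]
phi = -(0.8961 + 0.2927 + 1.3712) = -2.5599
Step 2: Compute augmented objective.
t*f(x) = 7.82*2.58 = 20.1756
Total = 20.1756 - 2.5599 = 17.6157


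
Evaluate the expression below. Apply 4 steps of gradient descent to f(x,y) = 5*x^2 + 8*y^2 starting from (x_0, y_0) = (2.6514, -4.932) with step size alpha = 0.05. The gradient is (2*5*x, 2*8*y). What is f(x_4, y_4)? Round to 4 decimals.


Gradient descent on f(x,y) = 5*x^2 + 8*y^2.
Starting point: (2.6514, -4.932), alpha = 0.05
Step 1: grad_x = 2*5*2.6514 = 26.514, grad_y = 2*8*-4.932 = -78.912
  x_1 = 2.6514 - 0.05*26.514 = 1.3257
  y_1 = -4.932 - 0.05*-78.912 = -0.9864
Step 2: grad_x = 2*5*1.3257 = 13.257, grad_y = 2*8*-0.9864 = -15.7824
  x_2 = 1.3257 - 0.05*13.257 = 0.6629
  y_2 = -0.9864 - 0.05*-15.7824 = -0.1973
Step 3: grad_x = 2*5*0.6629 = 6.6285, grad_y = 2*8*-0.1973 = -3.1565
  x_3 = 0.6629 - 0.05*6.6285 = 0.3314
  y_3 = -0.1973 - 0.05*-3.1565 = -0.0395
Step 4: grad_x = 2*5*0.3314 = 3.3143, grad_y = 2*8*-0.0395 = -0.6313
  x_4 = 0.3314 - 0.05*3.3143 = 0.1657
  y_4 = -0.0395 - 0.05*-0.6313 = -0.0079
f(0.1657, -0.0079) = 5*0.1657^2 + 8*(-0.0079)^2 = 0.1378


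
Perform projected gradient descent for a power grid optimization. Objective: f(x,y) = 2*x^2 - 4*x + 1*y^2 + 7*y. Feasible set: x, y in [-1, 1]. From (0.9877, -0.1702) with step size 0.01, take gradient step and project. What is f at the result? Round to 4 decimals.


Step 1: Compute gradient at (0.9877, -0.1702).
grad_x = 2*2*0.9877 - 4 = -0.0492
grad_y = 2*1*-0.1702 + 7 = 6.6596
Step 2: Gradient step.
x_raw = 0.9877 - 0.01*-0.0492 = 0.9882
y_raw = -0.1702 - 0.01*6.6596 = -0.2368
Step 3: Project onto [-1, 1].
x_proj = clip(0.9882) = 0.9882
y_proj = clip(-0.2368) = -0.2368
Step 4: Evaluate f.
f(0.9882, -0.2368) = -3.6012


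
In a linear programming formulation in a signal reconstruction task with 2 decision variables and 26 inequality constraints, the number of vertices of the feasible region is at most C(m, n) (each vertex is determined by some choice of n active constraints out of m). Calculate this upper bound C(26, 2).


Each vertex corresponds to some choice of n active constraints out of m, so the number of vertices is at most C(m, n) = m! / (n!(m-n)!).
m = 26, n = 2
Numerator: 26 * 25
Denominator: 2! = 2
C(26, 2) = 325


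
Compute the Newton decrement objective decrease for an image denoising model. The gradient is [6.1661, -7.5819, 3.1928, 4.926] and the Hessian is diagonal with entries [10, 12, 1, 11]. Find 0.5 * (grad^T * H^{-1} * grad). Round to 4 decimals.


Step 1: H is diagonal, so H^(-1) * g = [0.6166, -0.6318, 3.1928, 0.4478].
Step 2: g^T H^(-1) g = sum_i g_i^2 / H_ii
  = (6.1661)^2/10 + (-7.5819)^2/12 + (3.1928)^2/1 + (4.926)^2/11
  = 3.8021 + 4.7904 + 10.194 + 2.206 = 20.9924
Step 3: Objective decrease = 0.5 * g^T H^(-1) g = 10.4962


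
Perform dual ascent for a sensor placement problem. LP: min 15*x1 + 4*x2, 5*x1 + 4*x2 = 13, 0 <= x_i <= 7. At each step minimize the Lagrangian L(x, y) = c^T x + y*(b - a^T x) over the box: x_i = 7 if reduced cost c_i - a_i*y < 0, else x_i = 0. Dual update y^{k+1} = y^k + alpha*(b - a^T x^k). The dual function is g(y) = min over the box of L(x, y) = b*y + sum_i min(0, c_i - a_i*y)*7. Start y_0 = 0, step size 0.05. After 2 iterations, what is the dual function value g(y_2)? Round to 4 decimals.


Dual ascent for LP: min 15*x1 + 4*x2, 5*x1 + 4*x2 = 13, 0 <= x_i <= 7
Step 1: y^k = 0.0, reduced costs: (15.0, 4.0)
  x^k = (0.0, 0.0), subgradient = b - a^T x = 13.0
  y^{k+1} = 0.0 + 0.05*13.0 = 0.65
Step 2: y^k = 0.65, reduced costs: (11.75, 1.4)
  x^k = (0.0, 0.0), subgradient = b - a^T x = 13.0
  y^{k+1} = 0.65 + 0.05*13.0 = 1.3
Dual objective at y_2 = 1.3: reduced costs (8.5, -1.2), box minimizer x = (0.0, 7.0)
g(y_2) = b*y + (c1 - a1*y)*x1 + (c2 - a2*y)*x2 = 13*1.3 + 8.5*0.0 + (-1.2)*7.0 = 16.9 + 0.0 - 8.4 = 8.5


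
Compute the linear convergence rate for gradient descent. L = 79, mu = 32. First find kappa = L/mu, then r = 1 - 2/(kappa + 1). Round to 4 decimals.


Step 1: Compute the condition number.
kappa = L/mu = 79/32 = 2.4688
Step 2: Compute the convergence rate.
r = 1 - 2/(kappa + 1) = 1 - 2*mu/(L + mu) = (L - mu)/(L + mu) = 47/111 = 0.4234


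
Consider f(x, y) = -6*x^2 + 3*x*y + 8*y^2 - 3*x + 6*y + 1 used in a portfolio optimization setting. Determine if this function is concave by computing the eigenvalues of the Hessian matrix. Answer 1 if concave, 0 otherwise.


The Hessian of f(x,y) = -6*x^2 + 3*x*y + 8*y^2 - 3*x + 6*y + 1 is:
H = [[-12, 3], [3, 16]]
Trace = -12 + 16 = 4
Determinant = -12*16 - (3)^2 = -201
Discriminant = (4)^2 - 4*-201 = 820.0
Eigenvalues: lambda_1 = -12.3178, lambda_2 = 16.3178
The function is not concave.

0


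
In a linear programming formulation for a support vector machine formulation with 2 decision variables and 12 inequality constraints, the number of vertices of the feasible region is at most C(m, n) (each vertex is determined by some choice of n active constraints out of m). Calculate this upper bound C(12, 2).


Each vertex corresponds to some choice of n active constraints out of m, so the number of vertices is at most C(m, n) = m! / (n!(m-n)!).
m = 12, n = 2
Numerator: 12 * 11
Denominator: 2! = 2
C(12, 2) = 66


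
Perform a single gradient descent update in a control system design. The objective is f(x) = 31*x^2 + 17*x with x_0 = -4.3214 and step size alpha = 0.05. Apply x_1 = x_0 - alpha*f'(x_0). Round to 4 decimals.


We compute the gradient at x_0 and apply the update.
f'(x) = 62*x + 17
f'(-4.3214) = 62*-4.3214 + 17 = -250.9268
x_1 = -4.3214 - 0.05*-250.9268 = 8.2249


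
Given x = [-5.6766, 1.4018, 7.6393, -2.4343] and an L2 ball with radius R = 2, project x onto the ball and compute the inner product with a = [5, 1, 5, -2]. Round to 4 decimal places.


Step 1: Compute ||x|| (intermediates to 6 decimals).
||x|| = sqrt((-5.6766)^2 + 1.4018^2 + 7.6393^2 + (-2.4343)^2) = 9.923384
Step 2: Project.
Since ||x|| > R, scale = R/||x|| = 2/9.923384 = 0.201544, proj(x) = scale * x
proj(x) = [-1.144085, 0.282524, 1.539655, -0.490619]
Step 3: Dot product.
a^T * proj(x) = 5*(-1.144085) + 1*0.282524 + 5*1.539655 - 2*(-0.490619) = 3.2416
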